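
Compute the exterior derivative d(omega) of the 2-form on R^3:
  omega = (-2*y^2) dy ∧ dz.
d(omega) = 0

For a 2-form omega = sum_{i<j} g_{ij} dx_i ∧ dx_j, the exterior derivative is
  d(omega) = sum_{i<j} d(g_{ij}) ∧ dx_i ∧ dx_j = sum_{i<j, k} (∂g_{ij}/∂x_k) dx_k ∧ dx_i ∧ dx_j.
Expand each term, using dx_k ∧ dx_i ∧ dx_j = sgn(permutation) dx_{(a)} ∧ dx_{(b)} ∧ dx_{(c)} with (a < b < c) sorted:

Collecting like 3-forms: d(omega) = 0.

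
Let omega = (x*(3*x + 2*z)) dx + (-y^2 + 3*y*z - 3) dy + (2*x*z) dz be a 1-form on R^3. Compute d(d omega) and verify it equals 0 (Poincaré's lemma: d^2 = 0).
d(d omega) = 0

Step 1: d omega = sum_{i<j} (∂f_j/∂x_i - ∂f_i/∂x_j) dx_i ∧ dx_j:
  coeff of dx ∧ dy: 0
  coeff of dx ∧ dz: -2*x + 2*z
  coeff of dy ∧ dz: -3*y
Step 2: Apply d again to each 2-form coefficient. The only possible 3-form in R^3 is dx ∧ dy ∧ dz, with coefficient
  ∂(coeff of dy∧dz)/∂x - ∂(coeff of dx∧dz)/∂y + ∂(coeff of dx∧dy)/∂z
  = ∂/∂x (-3*y) - ∂/∂y (-2*x + 2*z) + ∂/∂z (0).
Each of these terms simplifies to sums of mixed partials that cancel in pairs. The result is 0 (by equality of mixed partials for smooth functions — Schwarz / Clairaut).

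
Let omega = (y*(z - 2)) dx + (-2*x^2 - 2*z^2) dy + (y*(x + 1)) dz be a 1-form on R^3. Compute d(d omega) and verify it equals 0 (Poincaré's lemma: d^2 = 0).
d(d omega) = 0

Step 1: d omega = sum_{i<j} (∂f_j/∂x_i - ∂f_i/∂x_j) dx_i ∧ dx_j:
  coeff of dx ∧ dy: -4*x - z + 2
  coeff of dx ∧ dz: 0
  coeff of dy ∧ dz: x + 4*z + 1
Step 2: Apply d again to each 2-form coefficient. The only possible 3-form in R^3 is dx ∧ dy ∧ dz, with coefficient
  ∂(coeff of dy∧dz)/∂x - ∂(coeff of dx∧dz)/∂y + ∂(coeff of dx∧dy)/∂z
  = ∂/∂x (x + 4*z + 1) - ∂/∂y (0) + ∂/∂z (-4*x - z + 2).
Each of these terms simplifies to sums of mixed partials that cancel in pairs. The result is 0 (by equality of mixed partials for smooth functions — Schwarz / Clairaut).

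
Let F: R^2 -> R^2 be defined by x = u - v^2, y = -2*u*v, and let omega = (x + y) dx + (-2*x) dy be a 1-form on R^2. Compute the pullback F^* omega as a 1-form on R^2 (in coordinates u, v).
F^* omega = (2*u*v + u - 4*v^3 - v^2) du + (4*u^2 - 2*u*v + 2*v^3) dv

Using F^*(f dg) = (f ∘ F) d(g ∘ F), substitute each coordinate x_i by F_i(u, v) in f_i, and replace dx_i by d F_i = (∂F_i/∂u) du + (∂F_i/∂v) dv.
  For the x component: f_1(F) = -2*u*v + u - v^2; d F_1 = (1) du + (-2*v) dv
  For the y component: f_2(F) = -2*u + 2*v^2; d F_2 = (-2*v) du + (-2*u) dv
Combining and collecting du, dv coefficients:
  coeff of du: 2*u*v + u - 4*v^3 - v^2
  coeff of dv: 4*u^2 - 2*u*v + 2*v^3
F^* omega = (2*u*v + u - 4*v^3 - v^2) du + (4*u^2 - 2*u*v + 2*v^3) dv.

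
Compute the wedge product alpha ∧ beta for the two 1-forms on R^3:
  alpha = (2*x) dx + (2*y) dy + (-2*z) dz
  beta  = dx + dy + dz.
alpha ∧ beta = (2*x - 2*y) dx ∧ dy + (2*x + 2*z) dx ∧ dz + (2*y + 2*z) dy ∧ dz

Distribute the wedge, using dx_i ∧ dx_j = -dx_j ∧ dx_i and dx_i ∧ dx_i = 0. For each pair (i, j) with i < j, the coefficient of dx_i ∧ dx_j in alpha ∧ beta is (alpha_i * beta_j - alpha_j * beta_i). Collecting: alpha ∧ beta = (2*x - 2*y) dx ∧ dy + (2*x + 2*z) dx ∧ dz + (2*y + 2*z) dy ∧ dz.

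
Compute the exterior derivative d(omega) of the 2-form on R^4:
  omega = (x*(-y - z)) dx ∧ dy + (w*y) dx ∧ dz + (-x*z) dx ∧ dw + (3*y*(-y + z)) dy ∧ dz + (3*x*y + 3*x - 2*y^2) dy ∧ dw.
d(omega) = (-w - x) dx ∧ dy ∧ dz + (x + y) dx ∧ dz ∧ dw + (3*y + 3) dx ∧ dy ∧ dw

For a 2-form omega = sum_{i<j} g_{ij} dx_i ∧ dx_j, the exterior derivative is
  d(omega) = sum_{i<j} d(g_{ij}) ∧ dx_i ∧ dx_j = sum_{i<j, k} (∂g_{ij}/∂x_k) dx_k ∧ dx_i ∧ dx_j.
Expand each term, using dx_k ∧ dx_i ∧ dx_j = sgn(permutation) dx_{(a)} ∧ dx_{(b)} ∧ dx_{(c)} with (a < b < c) sorted:
  d(x*(-y - z)) includes (∂/∂z)(x*(-y - z)) dz = (-x) dz, which multiplied by dx ∧ dy gives (-x) dx ∧ dy ∧ dz
  d(w*y) includes (∂/∂y)(w*y) dy = (w) dy, which multiplied by dx ∧ dz gives (-w) dx ∧ dy ∧ dz
  d(w*y) includes (∂/∂w)(w*y) dw = (y) dw, which multiplied by dx ∧ dz gives (y) dx ∧ dz ∧ dw
  d(-x*z) includes (∂/∂z)(-x*z) dz = (-x) dz, which multiplied by dx ∧ dw gives (x) dx ∧ dz ∧ dw
  d(3*x*y + 3*x - 2*y^2) includes (∂/∂x)(3*x*y + 3*x - 2*y^2) dx = (3*y + 3) dx, which multiplied by dy ∧ dw gives (3*y + 3) dx ∧ dy ∧ dw
Collecting like 3-forms: d(omega) = (-w - x) dx ∧ dy ∧ dz + (x + y) dx ∧ dz ∧ dw + (3*y + 3) dx ∧ dy ∧ dw.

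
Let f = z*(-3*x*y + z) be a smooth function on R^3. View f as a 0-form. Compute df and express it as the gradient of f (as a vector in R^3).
df = (-3*y*z) dx + (-3*x*z) dy + (-3*x*y + 2*z) dz; grad f = (-3*y*z, -3*x*z, -3*x*y + 2*z)

For a 0-form f, d f = (∂f/∂x) dx + (∂f/∂y) dy + (∂f/∂z) dz. The components of the vector representation are exactly the entries of grad f in Cartesian coordinates:
  ∂f/∂x = -3*y*z
  ∂f/∂y = -3*x*z
  ∂f/∂z = -3*x*y + 2*z.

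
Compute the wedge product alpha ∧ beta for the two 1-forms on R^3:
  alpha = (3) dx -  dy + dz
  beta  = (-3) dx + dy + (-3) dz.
alpha ∧ beta = (-6) dx ∧ dz + (2) dy ∧ dz

Distribute the wedge, using dx_i ∧ dx_j = -dx_j ∧ dx_i and dx_i ∧ dx_i = 0. For each pair (i, j) with i < j, the coefficient of dx_i ∧ dx_j in alpha ∧ beta is (alpha_i * beta_j - alpha_j * beta_i). Collecting: alpha ∧ beta = (-6) dx ∧ dz + (2) dy ∧ dz.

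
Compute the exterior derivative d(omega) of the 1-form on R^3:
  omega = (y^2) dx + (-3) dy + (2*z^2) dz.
d(omega) = (-2*y) dx ∧ dy

For a 1-form omega = sum_i f_i dx_i, the exterior derivative is
  d(omega) = sum_{i < j} (∂f_j/∂x_i - ∂f_i/∂x_j) dx_i ∧ dx_j.
  coefficient of dx ∧ dy: ∂f_2/∂x - ∂f_1/∂y = ∂(-3)/∂x - ∂(y^2)/∂y = -2*y
Assembling: d(omega) = (-2*y) dx ∧ dy.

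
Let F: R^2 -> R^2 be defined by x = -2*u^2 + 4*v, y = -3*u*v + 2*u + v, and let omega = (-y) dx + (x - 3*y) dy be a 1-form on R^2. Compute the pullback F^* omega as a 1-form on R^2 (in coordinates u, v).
F^* omega = (-6*u^2*v + 4*u^2 - 27*u*v^2 + 40*u*v - 12*u - 3*v^2 + 2*v) du + (6*u^3 - 27*u^2*v + 16*u^2 + 18*u*v - 14*u - 3*v) dv

Using F^*(f dg) = (f ∘ F) d(g ∘ F), substitute each coordinate x_i by F_i(u, v) in f_i, and replace dx_i by d F_i = (∂F_i/∂u) du + (∂F_i/∂v) dv.
  For the x component: f_1(F) = 3*u*v - 2*u - v; d F_1 = (-4*u) du + (4) dv
  For the y component: f_2(F) = -2*u^2 + 9*u*v - 6*u + v; d F_2 = (2 - 3*v) du + (1 - 3*u) dv
Combining and collecting du, dv coefficients:
  coeff of du: -6*u^2*v + 4*u^2 - 27*u*v^2 + 40*u*v - 12*u - 3*v^2 + 2*v
  coeff of dv: 6*u^3 - 27*u^2*v + 16*u^2 + 18*u*v - 14*u - 3*v
F^* omega = (-6*u^2*v + 4*u^2 - 27*u*v^2 + 40*u*v - 12*u - 3*v^2 + 2*v) du + (6*u^3 - 27*u^2*v + 16*u^2 + 18*u*v - 14*u - 3*v) dv.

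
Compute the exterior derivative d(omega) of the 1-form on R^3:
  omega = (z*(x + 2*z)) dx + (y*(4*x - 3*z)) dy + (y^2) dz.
d(omega) = (4*y) dx ∧ dy + (-x - 4*z) dx ∧ dz + (5*y) dy ∧ dz

For a 1-form omega = sum_i f_i dx_i, the exterior derivative is
  d(omega) = sum_{i < j} (∂f_j/∂x_i - ∂f_i/∂x_j) dx_i ∧ dx_j.
  coefficient of dx ∧ dy: ∂f_2/∂x - ∂f_1/∂y = ∂(y*(4*x - 3*z))/∂x - ∂(z*(x + 2*z))/∂y = 4*y
  coefficient of dx ∧ dz: ∂f_3/∂x - ∂f_1/∂z = ∂(y^2)/∂x - ∂(z*(x + 2*z))/∂z = -x - 4*z
  coefficient of dy ∧ dz: ∂f_3/∂y - ∂f_2/∂z = ∂(y^2)/∂y - ∂(y*(4*x - 3*z))/∂z = 5*y
Assembling: d(omega) = (4*y) dx ∧ dy + (-x - 4*z) dx ∧ dz + (5*y) dy ∧ dz.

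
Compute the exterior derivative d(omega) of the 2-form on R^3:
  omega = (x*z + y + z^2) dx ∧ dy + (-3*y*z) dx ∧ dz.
d(omega) = (x + 5*z) dx ∧ dy ∧ dz

For a 2-form omega = sum_{i<j} g_{ij} dx_i ∧ dx_j, the exterior derivative is
  d(omega) = sum_{i<j} d(g_{ij}) ∧ dx_i ∧ dx_j = sum_{i<j, k} (∂g_{ij}/∂x_k) dx_k ∧ dx_i ∧ dx_j.
Expand each term, using dx_k ∧ dx_i ∧ dx_j = sgn(permutation) dx_{(a)} ∧ dx_{(b)} ∧ dx_{(c)} with (a < b < c) sorted:
  d(x*z + y + z^2) includes (∂/∂z)(x*z + y + z^2) dz = (x + 2*z) dz, which multiplied by dx ∧ dy gives (x + 2*z) dx ∧ dy ∧ dz
  d(-3*y*z) includes (∂/∂y)(-3*y*z) dy = (-3*z) dy, which multiplied by dx ∧ dz gives (3*z) dx ∧ dy ∧ dz
Collecting like 3-forms: d(omega) = (x + 5*z) dx ∧ dy ∧ dz.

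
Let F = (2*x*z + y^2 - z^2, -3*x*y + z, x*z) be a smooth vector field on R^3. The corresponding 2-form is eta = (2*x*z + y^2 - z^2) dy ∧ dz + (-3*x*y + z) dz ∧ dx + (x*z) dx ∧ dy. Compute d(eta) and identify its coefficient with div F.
d(eta) = (-2*x + 2*z) dx ∧ dy ∧ dz; div F = -2*x + 2*z

For a 2-form in R^3 of the form above, applying d gives a 3-form with coefficient ∂P/∂x + ∂Q/∂y + ∂R/∂z:
  ∂P/∂x = 2*z
  ∂Q/∂y = -3*x
  ∂R/∂z = x
Sum = -2*x + 2*z, which is exactly div F.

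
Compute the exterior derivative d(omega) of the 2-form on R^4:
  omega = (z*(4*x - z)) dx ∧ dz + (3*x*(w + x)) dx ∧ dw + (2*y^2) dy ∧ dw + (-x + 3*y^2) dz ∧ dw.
d(omega) = (-1) dx ∧ dz ∧ dw + (6*y) dy ∧ dz ∧ dw

For a 2-form omega = sum_{i<j} g_{ij} dx_i ∧ dx_j, the exterior derivative is
  d(omega) = sum_{i<j} d(g_{ij}) ∧ dx_i ∧ dx_j = sum_{i<j, k} (∂g_{ij}/∂x_k) dx_k ∧ dx_i ∧ dx_j.
Expand each term, using dx_k ∧ dx_i ∧ dx_j = sgn(permutation) dx_{(a)} ∧ dx_{(b)} ∧ dx_{(c)} with (a < b < c) sorted:
  d(-x + 3*y^2) includes (∂/∂x)(-x + 3*y^2) dx = (-1) dx, which multiplied by dz ∧ dw gives (-1) dx ∧ dz ∧ dw
  d(-x + 3*y^2) includes (∂/∂y)(-x + 3*y^2) dy = (6*y) dy, which multiplied by dz ∧ dw gives (6*y) dy ∧ dz ∧ dw
Collecting like 3-forms: d(omega) = (-1) dx ∧ dz ∧ dw + (6*y) dy ∧ dz ∧ dw.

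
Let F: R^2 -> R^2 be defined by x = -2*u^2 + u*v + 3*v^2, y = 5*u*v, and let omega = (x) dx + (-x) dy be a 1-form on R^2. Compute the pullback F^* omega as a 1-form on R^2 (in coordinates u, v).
F^* omega = (8*u^3 + 4*u^2*v - 16*u*v^2 - 12*v^3) du + (8*u^3 - 16*u^2*v - 6*u*v^2 + 18*v^3) dv

Using F^*(f dg) = (f ∘ F) d(g ∘ F), substitute each coordinate x_i by F_i(u, v) in f_i, and replace dx_i by d F_i = (∂F_i/∂u) du + (∂F_i/∂v) dv.
  For the x component: f_1(F) = -2*u^2 + u*v + 3*v^2; d F_1 = (-4*u + v) du + (u + 6*v) dv
  For the y component: f_2(F) = 2*u^2 - u*v - 3*v^2; d F_2 = (5*v) du + (5*u) dv
Combining and collecting du, dv coefficients:
  coeff of du: 8*u^3 + 4*u^2*v - 16*u*v^2 - 12*v^3
  coeff of dv: 8*u^3 - 16*u^2*v - 6*u*v^2 + 18*v^3
F^* omega = (8*u^3 + 4*u^2*v - 16*u*v^2 - 12*v^3) du + (8*u^3 - 16*u^2*v - 6*u*v^2 + 18*v^3) dv.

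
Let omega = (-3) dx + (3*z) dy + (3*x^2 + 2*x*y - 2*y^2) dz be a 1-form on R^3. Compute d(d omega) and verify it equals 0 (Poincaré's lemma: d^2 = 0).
d(d omega) = 0

Step 1: d omega = sum_{i<j} (∂f_j/∂x_i - ∂f_i/∂x_j) dx_i ∧ dx_j:
  coeff of dx ∧ dy: 0
  coeff of dx ∧ dz: 6*x + 2*y
  coeff of dy ∧ dz: 2*x - 4*y - 3
Step 2: Apply d again to each 2-form coefficient. The only possible 3-form in R^3 is dx ∧ dy ∧ dz, with coefficient
  ∂(coeff of dy∧dz)/∂x - ∂(coeff of dx∧dz)/∂y + ∂(coeff of dx∧dy)/∂z
  = ∂/∂x (2*x - 4*y - 3) - ∂/∂y (6*x + 2*y) + ∂/∂z (0).
Each of these terms simplifies to sums of mixed partials that cancel in pairs. The result is 0 (by equality of mixed partials for smooth functions — Schwarz / Clairaut).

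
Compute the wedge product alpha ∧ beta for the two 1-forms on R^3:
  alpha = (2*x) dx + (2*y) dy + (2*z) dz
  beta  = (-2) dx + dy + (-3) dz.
alpha ∧ beta = (2*x + 4*y) dx ∧ dy + (-6*x + 4*z) dx ∧ dz + (-6*y - 2*z) dy ∧ dz

Distribute the wedge, using dx_i ∧ dx_j = -dx_j ∧ dx_i and dx_i ∧ dx_i = 0. For each pair (i, j) with i < j, the coefficient of dx_i ∧ dx_j in alpha ∧ beta is (alpha_i * beta_j - alpha_j * beta_i). Collecting: alpha ∧ beta = (2*x + 4*y) dx ∧ dy + (-6*x + 4*z) dx ∧ dz + (-6*y - 2*z) dy ∧ dz.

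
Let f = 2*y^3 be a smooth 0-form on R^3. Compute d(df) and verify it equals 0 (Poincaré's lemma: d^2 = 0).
d(df) = 0

Step 1: df = sum_i (∂f/∂x_i) dx_i = (0) dx + (6*y^2) dy + (0) dz.
Step 2: Apply d again. Using the 1-form formula, the coefficient of dx ∧ dy in d(df) is ∂^2 f/∂x ∂y - ∂^2 f/∂y ∂x = (0) - (0) = 0 (equality of mixed partials for smooth f).
Similarly for dx ∧ dz and dy ∧ dz — all coefficients vanish. So d(df) = 0.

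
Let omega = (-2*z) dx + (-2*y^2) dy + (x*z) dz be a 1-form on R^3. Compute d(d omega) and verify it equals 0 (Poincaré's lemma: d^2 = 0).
d(d omega) = 0

Step 1: d omega = sum_{i<j} (∂f_j/∂x_i - ∂f_i/∂x_j) dx_i ∧ dx_j:
  coeff of dx ∧ dy: 0
  coeff of dx ∧ dz: z + 2
  coeff of dy ∧ dz: 0
Step 2: Apply d again to each 2-form coefficient. The only possible 3-form in R^3 is dx ∧ dy ∧ dz, with coefficient
  ∂(coeff of dy∧dz)/∂x - ∂(coeff of dx∧dz)/∂y + ∂(coeff of dx∧dy)/∂z
  = ∂/∂x (0) - ∂/∂y (z + 2) + ∂/∂z (0).
Each of these terms simplifies to sums of mixed partials that cancel in pairs. The result is 0 (by equality of mixed partials for smooth functions — Schwarz / Clairaut).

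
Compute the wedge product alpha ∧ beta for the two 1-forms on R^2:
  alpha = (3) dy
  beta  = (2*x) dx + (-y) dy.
alpha ∧ beta = (-6*x) dx ∧ dy

Distribute the wedge, using dx_i ∧ dx_j = -dx_j ∧ dx_i and dx_i ∧ dx_i = 0. For each pair (i, j) with i < j, the coefficient of dx_i ∧ dx_j in alpha ∧ beta is (alpha_i * beta_j - alpha_j * beta_i). Collecting: alpha ∧ beta = (-6*x) dx ∧ dy.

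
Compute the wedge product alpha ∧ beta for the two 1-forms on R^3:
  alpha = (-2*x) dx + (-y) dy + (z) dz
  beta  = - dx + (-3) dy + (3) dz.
alpha ∧ beta = (6*x - y) dx ∧ dy + (-6*x + z) dx ∧ dz + (-3*y + 3*z) dy ∧ dz

Distribute the wedge, using dx_i ∧ dx_j = -dx_j ∧ dx_i and dx_i ∧ dx_i = 0. For each pair (i, j) with i < j, the coefficient of dx_i ∧ dx_j in alpha ∧ beta is (alpha_i * beta_j - alpha_j * beta_i). Collecting: alpha ∧ beta = (6*x - y) dx ∧ dy + (-6*x + z) dx ∧ dz + (-3*y + 3*z) dy ∧ dz.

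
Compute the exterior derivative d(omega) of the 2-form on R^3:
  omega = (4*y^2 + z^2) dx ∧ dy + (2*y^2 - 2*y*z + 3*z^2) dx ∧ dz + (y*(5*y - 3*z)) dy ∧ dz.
d(omega) = (-4*y + 4*z) dx ∧ dy ∧ dz

For a 2-form omega = sum_{i<j} g_{ij} dx_i ∧ dx_j, the exterior derivative is
  d(omega) = sum_{i<j} d(g_{ij}) ∧ dx_i ∧ dx_j = sum_{i<j, k} (∂g_{ij}/∂x_k) dx_k ∧ dx_i ∧ dx_j.
Expand each term, using dx_k ∧ dx_i ∧ dx_j = sgn(permutation) dx_{(a)} ∧ dx_{(b)} ∧ dx_{(c)} with (a < b < c) sorted:
  d(4*y^2 + z^2) includes (∂/∂z)(4*y^2 + z^2) dz = (2*z) dz, which multiplied by dx ∧ dy gives (2*z) dx ∧ dy ∧ dz
  d(2*y^2 - 2*y*z + 3*z^2) includes (∂/∂y)(2*y^2 - 2*y*z + 3*z^2) dy = (4*y - 2*z) dy, which multiplied by dx ∧ dz gives (-4*y + 2*z) dx ∧ dy ∧ dz
Collecting like 3-forms: d(omega) = (-4*y + 4*z) dx ∧ dy ∧ dz.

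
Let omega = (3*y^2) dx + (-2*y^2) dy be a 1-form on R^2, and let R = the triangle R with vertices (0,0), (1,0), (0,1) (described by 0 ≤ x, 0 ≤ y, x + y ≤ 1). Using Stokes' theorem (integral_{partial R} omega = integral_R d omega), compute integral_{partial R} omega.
integral_(partial R) omega = -1

Stokes: integral_partial_R omega = integral_R d omega with d omega = (∂Q/∂x - ∂P/∂y) dx ∧ dy.
  ∂Q/∂x = 0
  ∂P/∂y = 6*y
  integrand = ∂Q/∂x - ∂P/∂y = -6*y.
Integrating over R: integral_0^1 integral_0^{1-x} (-6*y) dy dx = -1.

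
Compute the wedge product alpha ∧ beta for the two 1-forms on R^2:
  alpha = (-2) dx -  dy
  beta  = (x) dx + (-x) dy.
alpha ∧ beta = (3*x) dx ∧ dy

Distribute the wedge, using dx_i ∧ dx_j = -dx_j ∧ dx_i and dx_i ∧ dx_i = 0. For each pair (i, j) with i < j, the coefficient of dx_i ∧ dx_j in alpha ∧ beta is (alpha_i * beta_j - alpha_j * beta_i). Collecting: alpha ∧ beta = (3*x) dx ∧ dy.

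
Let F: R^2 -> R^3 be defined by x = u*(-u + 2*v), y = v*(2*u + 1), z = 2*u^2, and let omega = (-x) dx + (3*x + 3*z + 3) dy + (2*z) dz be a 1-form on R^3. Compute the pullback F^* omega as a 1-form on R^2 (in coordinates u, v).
F^* omega = (14*u^3 + 12*u^2*v + 8*u*v^2 + 6*v) du + (8*u^3 + 8*u^2*v + 3*u^2 + 6*u*v + 6*u + 3) dv

Using F^*(f dg) = (f ∘ F) d(g ∘ F), substitute each coordinate x_i by F_i(u, v) in f_i, and replace dx_i by d F_i = (∂F_i/∂u) du + (∂F_i/∂v) dv.
  For the x component: f_1(F) = u*(u - 2*v); d F_1 = (-2*u + 2*v) du + (2*u) dv
  For the y component: f_2(F) = 3*u^2 + 6*u*v + 3; d F_2 = (2*v) du + (2*u + 1) dv
  For the z component: f_3(F) = 4*u^2; d F_3 = (4*u) du + (0) dv
Combining and collecting du, dv coefficients:
  coeff of du: 14*u^3 + 12*u^2*v + 8*u*v^2 + 6*v
  coeff of dv: 8*u^3 + 8*u^2*v + 3*u^2 + 6*u*v + 6*u + 3
F^* omega = (14*u^3 + 12*u^2*v + 8*u*v^2 + 6*v) du + (8*u^3 + 8*u^2*v + 3*u^2 + 6*u*v + 6*u + 3) dv.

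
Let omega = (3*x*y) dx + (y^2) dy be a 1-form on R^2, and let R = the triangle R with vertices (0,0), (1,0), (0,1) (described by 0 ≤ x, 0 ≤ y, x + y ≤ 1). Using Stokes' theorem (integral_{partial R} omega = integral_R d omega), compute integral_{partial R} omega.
integral_(partial R) omega = -1/2

Stokes: integral_partial_R omega = integral_R d omega with d omega = (∂Q/∂x - ∂P/∂y) dx ∧ dy.
  ∂Q/∂x = 0
  ∂P/∂y = 3*x
  integrand = ∂Q/∂x - ∂P/∂y = -3*x.
Integrating over R: integral_0^1 integral_0^{1-x} (-3*x) dy dx = -1/2.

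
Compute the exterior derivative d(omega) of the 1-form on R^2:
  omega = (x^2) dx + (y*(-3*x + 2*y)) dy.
d(omega) = (-3*y) dx ∧ dy

For a 1-form omega = sum_i f_i dx_i, the exterior derivative is
  d(omega) = sum_{i < j} (∂f_j/∂x_i - ∂f_i/∂x_j) dx_i ∧ dx_j.
  coefficient of dx ∧ dy: ∂f_2/∂x - ∂f_1/∂y = ∂(y*(-3*x + 2*y))/∂x - ∂(x^2)/∂y = -3*y
Assembling: d(omega) = (-3*y) dx ∧ dy.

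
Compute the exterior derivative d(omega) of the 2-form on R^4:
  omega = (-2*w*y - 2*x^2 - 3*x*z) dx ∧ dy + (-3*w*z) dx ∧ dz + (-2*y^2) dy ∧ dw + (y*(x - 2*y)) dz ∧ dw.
d(omega) = (-3*x) dx ∧ dy ∧ dz + (-2*y) dx ∧ dy ∧ dw + (y - 3*z) dx ∧ dz ∧ dw + (x - 4*y) dy ∧ dz ∧ dw

For a 2-form omega = sum_{i<j} g_{ij} dx_i ∧ dx_j, the exterior derivative is
  d(omega) = sum_{i<j} d(g_{ij}) ∧ dx_i ∧ dx_j = sum_{i<j, k} (∂g_{ij}/∂x_k) dx_k ∧ dx_i ∧ dx_j.
Expand each term, using dx_k ∧ dx_i ∧ dx_j = sgn(permutation) dx_{(a)} ∧ dx_{(b)} ∧ dx_{(c)} with (a < b < c) sorted:
  d(-2*w*y - 2*x^2 - 3*x*z) includes (∂/∂z)(-2*w*y - 2*x^2 - 3*x*z) dz = (-3*x) dz, which multiplied by dx ∧ dy gives (-3*x) dx ∧ dy ∧ dz
  d(-2*w*y - 2*x^2 - 3*x*z) includes (∂/∂w)(-2*w*y - 2*x^2 - 3*x*z) dw = (-2*y) dw, which multiplied by dx ∧ dy gives (-2*y) dx ∧ dy ∧ dw
  d(-3*w*z) includes (∂/∂w)(-3*w*z) dw = (-3*z) dw, which multiplied by dx ∧ dz gives (-3*z) dx ∧ dz ∧ dw
  d(y*(x - 2*y)) includes (∂/∂x)(y*(x - 2*y)) dx = (y) dx, which multiplied by dz ∧ dw gives (y) dx ∧ dz ∧ dw
  d(y*(x - 2*y)) includes (∂/∂y)(y*(x - 2*y)) dy = (x - 4*y) dy, which multiplied by dz ∧ dw gives (x - 4*y) dy ∧ dz ∧ dw
Collecting like 3-forms: d(omega) = (-3*x) dx ∧ dy ∧ dz + (-2*y) dx ∧ dy ∧ dw + (y - 3*z) dx ∧ dz ∧ dw + (x - 4*y) dy ∧ dz ∧ dw.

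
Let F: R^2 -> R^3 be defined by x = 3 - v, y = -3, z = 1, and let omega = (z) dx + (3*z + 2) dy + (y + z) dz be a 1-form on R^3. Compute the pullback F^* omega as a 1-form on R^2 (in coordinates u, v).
F^* omega = (-1) dv

Using F^*(f dg) = (f ∘ F) d(g ∘ F), substitute each coordinate x_i by F_i(u, v) in f_i, and replace dx_i by d F_i = (∂F_i/∂u) du + (∂F_i/∂v) dv.
  For the x component: f_1(F) = 1; d F_1 = (0) du + (-1) dv
  For the y component: f_2(F) = 5; d F_2 = (0) du + (0) dv
  For the z component: f_3(F) = -2; d F_3 = (0) du + (0) dv
Combining and collecting du, dv coefficients:
  coeff of du: 0
  coeff of dv: -1
F^* omega = (-1) dv.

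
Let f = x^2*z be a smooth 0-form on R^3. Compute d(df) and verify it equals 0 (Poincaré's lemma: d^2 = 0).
d(df) = 0

Step 1: df = sum_i (∂f/∂x_i) dx_i = (2*x*z) dx + (0) dy + (x^2) dz.
Step 2: Apply d again. Using the 1-form formula, the coefficient of dx ∧ dy in d(df) is ∂^2 f/∂x ∂y - ∂^2 f/∂y ∂x = (0) - (0) = 0 (equality of mixed partials for smooth f).
Similarly for dx ∧ dz and dy ∧ dz — all coefficients vanish. So d(df) = 0.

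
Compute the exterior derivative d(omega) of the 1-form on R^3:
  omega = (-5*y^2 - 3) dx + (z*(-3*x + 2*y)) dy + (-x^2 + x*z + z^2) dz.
d(omega) = (10*y - 3*z) dx ∧ dy + (-2*x + z) dx ∧ dz + (3*x - 2*y) dy ∧ dz

For a 1-form omega = sum_i f_i dx_i, the exterior derivative is
  d(omega) = sum_{i < j} (∂f_j/∂x_i - ∂f_i/∂x_j) dx_i ∧ dx_j.
  coefficient of dx ∧ dy: ∂f_2/∂x - ∂f_1/∂y = ∂(z*(-3*x + 2*y))/∂x - ∂(-5*y^2 - 3)/∂y = 10*y - 3*z
  coefficient of dx ∧ dz: ∂f_3/∂x - ∂f_1/∂z = ∂(-x^2 + x*z + z^2)/∂x - ∂(-5*y^2 - 3)/∂z = -2*x + z
  coefficient of dy ∧ dz: ∂f_3/∂y - ∂f_2/∂z = ∂(-x^2 + x*z + z^2)/∂y - ∂(z*(-3*x + 2*y))/∂z = 3*x - 2*y
Assembling: d(omega) = (10*y - 3*z) dx ∧ dy + (-2*x + z) dx ∧ dz + (3*x - 2*y) dy ∧ dz.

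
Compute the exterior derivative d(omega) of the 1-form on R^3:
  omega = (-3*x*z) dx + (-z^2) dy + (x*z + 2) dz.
d(omega) = (3*x + z) dx ∧ dz + (2*z) dy ∧ dz

For a 1-form omega = sum_i f_i dx_i, the exterior derivative is
  d(omega) = sum_{i < j} (∂f_j/∂x_i - ∂f_i/∂x_j) dx_i ∧ dx_j.
  coefficient of dx ∧ dz: ∂f_3/∂x - ∂f_1/∂z = ∂(x*z + 2)/∂x - ∂(-3*x*z)/∂z = 3*x + z
  coefficient of dy ∧ dz: ∂f_3/∂y - ∂f_2/∂z = ∂(x*z + 2)/∂y - ∂(-z^2)/∂z = 2*z
Assembling: d(omega) = (3*x + z) dx ∧ dz + (2*z) dy ∧ dz.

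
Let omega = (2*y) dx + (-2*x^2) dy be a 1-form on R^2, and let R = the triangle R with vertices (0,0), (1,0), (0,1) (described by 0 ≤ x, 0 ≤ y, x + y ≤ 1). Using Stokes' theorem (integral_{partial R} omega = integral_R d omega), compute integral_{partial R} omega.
integral_(partial R) omega = -5/3

Stokes: integral_partial_R omega = integral_R d omega with d omega = (∂Q/∂x - ∂P/∂y) dx ∧ dy.
  ∂Q/∂x = -4*x
  ∂P/∂y = 2
  integrand = ∂Q/∂x - ∂P/∂y = -4*x - 2.
Integrating over R: integral_0^1 integral_0^{1-x} (-4*x - 2) dy dx = -5/3.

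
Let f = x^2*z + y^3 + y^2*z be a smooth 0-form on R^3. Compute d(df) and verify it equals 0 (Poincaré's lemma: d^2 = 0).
d(df) = 0

Step 1: df = sum_i (∂f/∂x_i) dx_i = (2*x*z) dx + (y*(3*y + 2*z)) dy + (x^2 + y^2) dz.
Step 2: Apply d again. Using the 1-form formula, the coefficient of dx ∧ dy in d(df) is ∂^2 f/∂x ∂y - ∂^2 f/∂y ∂x = (0) - (0) = 0 (equality of mixed partials for smooth f).
Similarly for dx ∧ dz and dy ∧ dz — all coefficients vanish. So d(df) = 0.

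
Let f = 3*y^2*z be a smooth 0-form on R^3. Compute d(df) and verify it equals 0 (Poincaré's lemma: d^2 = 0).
d(df) = 0

Step 1: df = sum_i (∂f/∂x_i) dx_i = (0) dx + (6*y*z) dy + (3*y^2) dz.
Step 2: Apply d again. Using the 1-form formula, the coefficient of dx ∧ dy in d(df) is ∂^2 f/∂x ∂y - ∂^2 f/∂y ∂x = (0) - (0) = 0 (equality of mixed partials for smooth f).
Similarly for dx ∧ dz and dy ∧ dz — all coefficients vanish. So d(df) = 0.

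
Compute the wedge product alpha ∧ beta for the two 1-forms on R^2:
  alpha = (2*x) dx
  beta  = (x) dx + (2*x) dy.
alpha ∧ beta = (4*x^2) dx ∧ dy

Distribute the wedge, using dx_i ∧ dx_j = -dx_j ∧ dx_i and dx_i ∧ dx_i = 0. For each pair (i, j) with i < j, the coefficient of dx_i ∧ dx_j in alpha ∧ beta is (alpha_i * beta_j - alpha_j * beta_i). Collecting: alpha ∧ beta = (4*x^2) dx ∧ dy.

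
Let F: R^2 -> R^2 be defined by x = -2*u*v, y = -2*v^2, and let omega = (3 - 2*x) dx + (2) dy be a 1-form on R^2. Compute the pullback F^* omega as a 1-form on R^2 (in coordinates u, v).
F^* omega = (2*v*(-4*u*v - 3)) du + (-8*u^2*v - 6*u - 8*v) dv

Using F^*(f dg) = (f ∘ F) d(g ∘ F), substitute each coordinate x_i by F_i(u, v) in f_i, and replace dx_i by d F_i = (∂F_i/∂u) du + (∂F_i/∂v) dv.
  For the x component: f_1(F) = 4*u*v + 3; d F_1 = (-2*v) du + (-2*u) dv
  For the y component: f_2(F) = 2; d F_2 = (0) du + (-4*v) dv
Combining and collecting du, dv coefficients:
  coeff of du: 2*v*(-4*u*v - 3)
  coeff of dv: -8*u^2*v - 6*u - 8*v
F^* omega = (2*v*(-4*u*v - 3)) du + (-8*u^2*v - 6*u - 8*v) dv.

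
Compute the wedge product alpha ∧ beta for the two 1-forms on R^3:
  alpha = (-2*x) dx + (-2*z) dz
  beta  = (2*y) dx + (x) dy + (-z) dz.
alpha ∧ beta = (-2*x^2) dx ∧ dy + (2*z*(x + 2*y)) dx ∧ dz + (2*x*z) dy ∧ dz

Distribute the wedge, using dx_i ∧ dx_j = -dx_j ∧ dx_i and dx_i ∧ dx_i = 0. For each pair (i, j) with i < j, the coefficient of dx_i ∧ dx_j in alpha ∧ beta is (alpha_i * beta_j - alpha_j * beta_i). Collecting: alpha ∧ beta = (-2*x^2) dx ∧ dy + (2*z*(x + 2*y)) dx ∧ dz + (2*x*z) dy ∧ dz.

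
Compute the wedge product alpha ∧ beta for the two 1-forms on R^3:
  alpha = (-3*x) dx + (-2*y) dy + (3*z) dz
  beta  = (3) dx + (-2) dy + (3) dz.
alpha ∧ beta = (6*x + 6*y) dx ∧ dy + (-9*x - 9*z) dx ∧ dz + (-6*y + 6*z) dy ∧ dz

Distribute the wedge, using dx_i ∧ dx_j = -dx_j ∧ dx_i and dx_i ∧ dx_i = 0. For each pair (i, j) with i < j, the coefficient of dx_i ∧ dx_j in alpha ∧ beta is (alpha_i * beta_j - alpha_j * beta_i). Collecting: alpha ∧ beta = (6*x + 6*y) dx ∧ dy + (-9*x - 9*z) dx ∧ dz + (-6*y + 6*z) dy ∧ dz.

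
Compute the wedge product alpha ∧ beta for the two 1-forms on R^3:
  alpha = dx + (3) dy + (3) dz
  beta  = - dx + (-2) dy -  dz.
alpha ∧ beta = (1) dx ∧ dy + (2) dx ∧ dz + (3) dy ∧ dz

Distribute the wedge, using dx_i ∧ dx_j = -dx_j ∧ dx_i and dx_i ∧ dx_i = 0. For each pair (i, j) with i < j, the coefficient of dx_i ∧ dx_j in alpha ∧ beta is (alpha_i * beta_j - alpha_j * beta_i). Collecting: alpha ∧ beta = (1) dx ∧ dy + (2) dx ∧ dz + (3) dy ∧ dz.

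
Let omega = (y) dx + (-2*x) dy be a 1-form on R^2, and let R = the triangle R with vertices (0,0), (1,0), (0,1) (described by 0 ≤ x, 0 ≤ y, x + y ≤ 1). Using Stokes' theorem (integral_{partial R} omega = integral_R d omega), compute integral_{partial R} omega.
integral_(partial R) omega = -3/2

Stokes: integral_partial_R omega = integral_R d omega with d omega = (∂Q/∂x - ∂P/∂y) dx ∧ dy.
  ∂Q/∂x = -2
  ∂P/∂y = 1
  integrand = ∂Q/∂x - ∂P/∂y = -3.
Integrating over R: integral_0^1 integral_0^{1-x} (-3) dy dx = -3/2.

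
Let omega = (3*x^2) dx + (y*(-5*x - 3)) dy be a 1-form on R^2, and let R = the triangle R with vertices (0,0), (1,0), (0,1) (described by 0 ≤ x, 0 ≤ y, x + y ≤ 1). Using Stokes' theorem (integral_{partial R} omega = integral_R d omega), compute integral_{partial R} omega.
integral_(partial R) omega = -5/6

Stokes: integral_partial_R omega = integral_R d omega with d omega = (∂Q/∂x - ∂P/∂y) dx ∧ dy.
  ∂Q/∂x = -5*y
  ∂P/∂y = 0
  integrand = ∂Q/∂x - ∂P/∂y = -5*y.
Integrating over R: integral_0^1 integral_0^{1-x} (-5*y) dy dx = -5/6.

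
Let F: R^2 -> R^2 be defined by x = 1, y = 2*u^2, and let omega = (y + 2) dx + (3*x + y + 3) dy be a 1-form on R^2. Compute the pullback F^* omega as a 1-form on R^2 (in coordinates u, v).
F^* omega = (8*u*(u^2 + 3)) du

Using F^*(f dg) = (f ∘ F) d(g ∘ F), substitute each coordinate x_i by F_i(u, v) in f_i, and replace dx_i by d F_i = (∂F_i/∂u) du + (∂F_i/∂v) dv.
  For the x component: f_1(F) = 2*u^2 + 2; d F_1 = (0) du + (0) dv
  For the y component: f_2(F) = 2*u^2 + 6; d F_2 = (4*u) du + (0) dv
Combining and collecting du, dv coefficients:
  coeff of du: 8*u*(u^2 + 3)
  coeff of dv: 0
F^* omega = (8*u*(u^2 + 3)) du.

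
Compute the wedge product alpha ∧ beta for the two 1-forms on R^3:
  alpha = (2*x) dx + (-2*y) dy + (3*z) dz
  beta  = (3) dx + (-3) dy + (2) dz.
alpha ∧ beta = (-6*x + 6*y) dx ∧ dy + (4*x - 9*z) dx ∧ dz + (-4*y + 9*z) dy ∧ dz

Distribute the wedge, using dx_i ∧ dx_j = -dx_j ∧ dx_i and dx_i ∧ dx_i = 0. For each pair (i, j) with i < j, the coefficient of dx_i ∧ dx_j in alpha ∧ beta is (alpha_i * beta_j - alpha_j * beta_i). Collecting: alpha ∧ beta = (-6*x + 6*y) dx ∧ dy + (4*x - 9*z) dx ∧ dz + (-4*y + 9*z) dy ∧ dz.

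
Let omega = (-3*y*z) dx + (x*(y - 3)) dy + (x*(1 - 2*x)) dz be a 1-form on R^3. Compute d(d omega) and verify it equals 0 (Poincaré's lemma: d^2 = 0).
d(d omega) = 0

Step 1: d omega = sum_{i<j} (∂f_j/∂x_i - ∂f_i/∂x_j) dx_i ∧ dx_j:
  coeff of dx ∧ dy: y + 3*z - 3
  coeff of dx ∧ dz: -4*x + 3*y + 1
  coeff of dy ∧ dz: 0
Step 2: Apply d again to each 2-form coefficient. The only possible 3-form in R^3 is dx ∧ dy ∧ dz, with coefficient
  ∂(coeff of dy∧dz)/∂x - ∂(coeff of dx∧dz)/∂y + ∂(coeff of dx∧dy)/∂z
  = ∂/∂x (0) - ∂/∂y (-4*x + 3*y + 1) + ∂/∂z (y + 3*z - 3).
Each of these terms simplifies to sums of mixed partials that cancel in pairs. The result is 0 (by equality of mixed partials for smooth functions — Schwarz / Clairaut).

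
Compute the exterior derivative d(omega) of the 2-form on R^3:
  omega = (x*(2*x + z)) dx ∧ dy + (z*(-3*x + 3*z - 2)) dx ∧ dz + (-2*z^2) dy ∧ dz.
d(omega) = (x) dx ∧ dy ∧ dz

For a 2-form omega = sum_{i<j} g_{ij} dx_i ∧ dx_j, the exterior derivative is
  d(omega) = sum_{i<j} d(g_{ij}) ∧ dx_i ∧ dx_j = sum_{i<j, k} (∂g_{ij}/∂x_k) dx_k ∧ dx_i ∧ dx_j.
Expand each term, using dx_k ∧ dx_i ∧ dx_j = sgn(permutation) dx_{(a)} ∧ dx_{(b)} ∧ dx_{(c)} with (a < b < c) sorted:
  d(x*(2*x + z)) includes (∂/∂z)(x*(2*x + z)) dz = (x) dz, which multiplied by dx ∧ dy gives (x) dx ∧ dy ∧ dz
Collecting like 3-forms: d(omega) = (x) dx ∧ dy ∧ dz.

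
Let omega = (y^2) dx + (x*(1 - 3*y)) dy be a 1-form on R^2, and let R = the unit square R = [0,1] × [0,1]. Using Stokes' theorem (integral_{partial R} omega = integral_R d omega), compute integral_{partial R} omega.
integral_(partial R) omega = -3/2

Stokes: integral_partial_R omega = integral_R d omega with d omega = (∂Q/∂x - ∂P/∂y) dx ∧ dy.
  ∂Q/∂x = 1 - 3*y
  ∂P/∂y = 2*y
  integrand = ∂Q/∂x - ∂P/∂y = 1 - 5*y.
Integrating over R: integral_0^1 integral_0^1 (1 - 5*y) dx dy = -3/2.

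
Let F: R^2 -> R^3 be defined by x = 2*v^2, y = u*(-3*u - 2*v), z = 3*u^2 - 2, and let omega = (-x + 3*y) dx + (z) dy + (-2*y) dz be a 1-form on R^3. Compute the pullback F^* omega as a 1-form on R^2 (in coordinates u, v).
F^* omega = (18*u^3 + 18*u^2*v + 12*u + 4*v) du + (-6*u^3 - 36*u^2*v - 24*u*v^2 + 4*u - 8*v^3) dv

Using F^*(f dg) = (f ∘ F) d(g ∘ F), substitute each coordinate x_i by F_i(u, v) in f_i, and replace dx_i by d F_i = (∂F_i/∂u) du + (∂F_i/∂v) dv.
  For the x component: f_1(F) = -9*u^2 - 6*u*v - 2*v^2; d F_1 = (0) du + (4*v) dv
  For the y component: f_2(F) = 3*u^2 - 2; d F_2 = (-6*u - 2*v) du + (-2*u) dv
  For the z component: f_3(F) = 2*u*(3*u + 2*v); d F_3 = (6*u) du + (0) dv
Combining and collecting du, dv coefficients:
  coeff of du: 18*u^3 + 18*u^2*v + 12*u + 4*v
  coeff of dv: -6*u^3 - 36*u^2*v - 24*u*v^2 + 4*u - 8*v^3
F^* omega = (18*u^3 + 18*u^2*v + 12*u + 4*v) du + (-6*u^3 - 36*u^2*v - 24*u*v^2 + 4*u - 8*v^3) dv.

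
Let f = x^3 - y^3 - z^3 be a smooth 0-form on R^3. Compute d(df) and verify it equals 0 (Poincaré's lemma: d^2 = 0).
d(df) = 0

Step 1: df = sum_i (∂f/∂x_i) dx_i = (3*x^2) dx + (-3*y^2) dy + (-3*z^2) dz.
Step 2: Apply d again. Using the 1-form formula, the coefficient of dx ∧ dy in d(df) is ∂^2 f/∂x ∂y - ∂^2 f/∂y ∂x = (0) - (0) = 0 (equality of mixed partials for smooth f).
Similarly for dx ∧ dz and dy ∧ dz — all coefficients vanish. So d(df) = 0.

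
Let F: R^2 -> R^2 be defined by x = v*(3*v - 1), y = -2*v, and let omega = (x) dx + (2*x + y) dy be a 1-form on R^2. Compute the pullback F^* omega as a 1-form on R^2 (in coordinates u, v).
F^* omega = (3*v*(6*v^2 - 7*v + 3)) dv

Using F^*(f dg) = (f ∘ F) d(g ∘ F), substitute each coordinate x_i by F_i(u, v) in f_i, and replace dx_i by d F_i = (∂F_i/∂u) du + (∂F_i/∂v) dv.
  For the x component: f_1(F) = v*(3*v - 1); d F_1 = (0) du + (6*v - 1) dv
  For the y component: f_2(F) = 2*v*(3*v - 2); d F_2 = (0) du + (-2) dv
Combining and collecting du, dv coefficients:
  coeff of du: 0
  coeff of dv: 3*v*(6*v^2 - 7*v + 3)
F^* omega = (3*v*(6*v^2 - 7*v + 3)) dv.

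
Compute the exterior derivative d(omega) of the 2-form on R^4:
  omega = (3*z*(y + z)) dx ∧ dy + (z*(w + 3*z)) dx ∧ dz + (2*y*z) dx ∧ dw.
d(omega) = (3*y + 6*z) dx ∧ dy ∧ dz + (-2*y + z) dx ∧ dz ∧ dw + (-2*z) dx ∧ dy ∧ dw

For a 2-form omega = sum_{i<j} g_{ij} dx_i ∧ dx_j, the exterior derivative is
  d(omega) = sum_{i<j} d(g_{ij}) ∧ dx_i ∧ dx_j = sum_{i<j, k} (∂g_{ij}/∂x_k) dx_k ∧ dx_i ∧ dx_j.
Expand each term, using dx_k ∧ dx_i ∧ dx_j = sgn(permutation) dx_{(a)} ∧ dx_{(b)} ∧ dx_{(c)} with (a < b < c) sorted:
  d(3*z*(y + z)) includes (∂/∂z)(3*z*(y + z)) dz = (3*y + 6*z) dz, which multiplied by dx ∧ dy gives (3*y + 6*z) dx ∧ dy ∧ dz
  d(z*(w + 3*z)) includes (∂/∂w)(z*(w + 3*z)) dw = (z) dw, which multiplied by dx ∧ dz gives (z) dx ∧ dz ∧ dw
  d(2*y*z) includes (∂/∂y)(2*y*z) dy = (2*z) dy, which multiplied by dx ∧ dw gives (-2*z) dx ∧ dy ∧ dw
  d(2*y*z) includes (∂/∂z)(2*y*z) dz = (2*y) dz, which multiplied by dx ∧ dw gives (-2*y) dx ∧ dz ∧ dw
Collecting like 3-forms: d(omega) = (3*y + 6*z) dx ∧ dy ∧ dz + (-2*y + z) dx ∧ dz ∧ dw + (-2*z) dx ∧ dy ∧ dw.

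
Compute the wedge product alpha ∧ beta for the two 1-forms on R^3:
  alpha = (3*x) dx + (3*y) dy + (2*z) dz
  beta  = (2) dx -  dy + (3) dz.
alpha ∧ beta = (-3*x - 6*y) dx ∧ dy + (9*x - 4*z) dx ∧ dz + (9*y + 2*z) dy ∧ dz

Distribute the wedge, using dx_i ∧ dx_j = -dx_j ∧ dx_i and dx_i ∧ dx_i = 0. For each pair (i, j) with i < j, the coefficient of dx_i ∧ dx_j in alpha ∧ beta is (alpha_i * beta_j - alpha_j * beta_i). Collecting: alpha ∧ beta = (-3*x - 6*y) dx ∧ dy + (9*x - 4*z) dx ∧ dz + (9*y + 2*z) dy ∧ dz.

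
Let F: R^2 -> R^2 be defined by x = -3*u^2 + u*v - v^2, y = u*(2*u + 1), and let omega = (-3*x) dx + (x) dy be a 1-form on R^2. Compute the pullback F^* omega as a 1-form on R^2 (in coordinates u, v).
F^* omega = (-66*u^3 + 31*u^2*v - 3*u^2 - 25*u*v^2 + u*v + 3*v^3 - v^2) du + (9*u^3 - 21*u^2*v + 9*u*v^2 - 6*v^3) dv

Using F^*(f dg) = (f ∘ F) d(g ∘ F), substitute each coordinate x_i by F_i(u, v) in f_i, and replace dx_i by d F_i = (∂F_i/∂u) du + (∂F_i/∂v) dv.
  For the x component: f_1(F) = 9*u^2 - 3*u*v + 3*v^2; d F_1 = (-6*u + v) du + (u - 2*v) dv
  For the y component: f_2(F) = -3*u^2 + u*v - v^2; d F_2 = (4*u + 1) du + (0) dv
Combining and collecting du, dv coefficients:
  coeff of du: -66*u^3 + 31*u^2*v - 3*u^2 - 25*u*v^2 + u*v + 3*v^3 - v^2
  coeff of dv: 9*u^3 - 21*u^2*v + 9*u*v^2 - 6*v^3
F^* omega = (-66*u^3 + 31*u^2*v - 3*u^2 - 25*u*v^2 + u*v + 3*v^3 - v^2) du + (9*u^3 - 21*u^2*v + 9*u*v^2 - 6*v^3) dv.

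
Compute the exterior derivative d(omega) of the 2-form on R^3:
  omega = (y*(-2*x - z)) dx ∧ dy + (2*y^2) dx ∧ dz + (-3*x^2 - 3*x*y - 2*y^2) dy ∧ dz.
d(omega) = (-6*x - 8*y) dx ∧ dy ∧ dz

For a 2-form omega = sum_{i<j} g_{ij} dx_i ∧ dx_j, the exterior derivative is
  d(omega) = sum_{i<j} d(g_{ij}) ∧ dx_i ∧ dx_j = sum_{i<j, k} (∂g_{ij}/∂x_k) dx_k ∧ dx_i ∧ dx_j.
Expand each term, using dx_k ∧ dx_i ∧ dx_j = sgn(permutation) dx_{(a)} ∧ dx_{(b)} ∧ dx_{(c)} with (a < b < c) sorted:
  d(y*(-2*x - z)) includes (∂/∂z)(y*(-2*x - z)) dz = (-y) dz, which multiplied by dx ∧ dy gives (-y) dx ∧ dy ∧ dz
  d(2*y^2) includes (∂/∂y)(2*y^2) dy = (4*y) dy, which multiplied by dx ∧ dz gives (-4*y) dx ∧ dy ∧ dz
  d(-3*x^2 - 3*x*y - 2*y^2) includes (∂/∂x)(-3*x^2 - 3*x*y - 2*y^2) dx = (-6*x - 3*y) dx, which multiplied by dy ∧ dz gives (-6*x - 3*y) dx ∧ dy ∧ dz
Collecting like 3-forms: d(omega) = (-6*x - 8*y) dx ∧ dy ∧ dz.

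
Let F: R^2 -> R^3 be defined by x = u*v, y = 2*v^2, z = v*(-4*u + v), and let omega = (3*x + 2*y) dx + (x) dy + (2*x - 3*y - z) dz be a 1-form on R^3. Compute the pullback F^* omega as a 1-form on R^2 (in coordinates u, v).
F^* omega = (v^2*(-21*u + 32*v)) du + (v*(-21*u^2 + 48*u*v - 14*v^2)) dv

Using F^*(f dg) = (f ∘ F) d(g ∘ F), substitute each coordinate x_i by F_i(u, v) in f_i, and replace dx_i by d F_i = (∂F_i/∂u) du + (∂F_i/∂v) dv.
  For the x component: f_1(F) = v*(3*u + 4*v); d F_1 = (v) du + (u) dv
  For the y component: f_2(F) = u*v; d F_2 = (0) du + (4*v) dv
  For the z component: f_3(F) = v*(6*u - 7*v); d F_3 = (-4*v) du + (-4*u + 2*v) dv
Combining and collecting du, dv coefficients:
  coeff of du: v^2*(-21*u + 32*v)
  coeff of dv: v*(-21*u^2 + 48*u*v - 14*v^2)
F^* omega = (v^2*(-21*u + 32*v)) du + (v*(-21*u^2 + 48*u*v - 14*v^2)) dv.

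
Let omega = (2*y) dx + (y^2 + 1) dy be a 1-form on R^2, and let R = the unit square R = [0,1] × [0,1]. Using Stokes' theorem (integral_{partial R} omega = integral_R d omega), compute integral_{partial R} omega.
integral_(partial R) omega = -2

Stokes: integral_partial_R omega = integral_R d omega with d omega = (∂Q/∂x - ∂P/∂y) dx ∧ dy.
  ∂Q/∂x = 0
  ∂P/∂y = 2
  integrand = ∂Q/∂x - ∂P/∂y = -2.
Integrating over R: integral_0^1 integral_0^1 (-2) dx dy = -2.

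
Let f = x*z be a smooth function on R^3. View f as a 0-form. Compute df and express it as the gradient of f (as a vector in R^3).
df = (z) dx + (0) dy + (x) dz; grad f = (z, 0, x)

For a 0-form f, d f = (∂f/∂x) dx + (∂f/∂y) dy + (∂f/∂z) dz. The components of the vector representation are exactly the entries of grad f in Cartesian coordinates:
  ∂f/∂x = z
  ∂f/∂y = 0
  ∂f/∂z = x.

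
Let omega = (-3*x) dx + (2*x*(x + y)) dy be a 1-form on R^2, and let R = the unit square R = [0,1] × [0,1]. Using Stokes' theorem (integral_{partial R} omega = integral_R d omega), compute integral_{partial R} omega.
integral_(partial R) omega = 3

Stokes: integral_partial_R omega = integral_R d omega with d omega = (∂Q/∂x - ∂P/∂y) dx ∧ dy.
  ∂Q/∂x = 4*x + 2*y
  ∂P/∂y = 0
  integrand = ∂Q/∂x - ∂P/∂y = 4*x + 2*y.
Integrating over R: integral_0^1 integral_0^1 (4*x + 2*y) dx dy = 3.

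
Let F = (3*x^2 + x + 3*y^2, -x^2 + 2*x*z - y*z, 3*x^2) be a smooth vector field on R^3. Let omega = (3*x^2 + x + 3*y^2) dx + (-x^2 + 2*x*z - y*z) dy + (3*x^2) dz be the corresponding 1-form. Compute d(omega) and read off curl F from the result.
d(omega) = (-2*x + y) dy ∧ dz + (-6*x) dz ∧ dx + (-2*x - 6*y + 2*z) dx ∧ dy; curl F = (-2*x + y, -6*x, -2*x - 6*y + 2*z)

d omega = sum_{i<j} (∂f_j/∂x_i - ∂f_i/∂x_j) dx_i ∧ dx_j. Under the identification (dy ∧ dz, dz ∧ dx, dx ∧ dy) ↔ (e_x, e_y, e_z), the coefficients are exactly the components of curl F. Compute:
  ∂R/∂y - ∂Q/∂z = (0) - (2*x - y) = -2*x + y
  ∂P/∂z - ∂R/∂x = (0) - (6*x) = -6*x
  ∂Q/∂x - ∂P/∂y = (-2*x + 2*z) - (6*y) = -2*x - 6*y + 2*z.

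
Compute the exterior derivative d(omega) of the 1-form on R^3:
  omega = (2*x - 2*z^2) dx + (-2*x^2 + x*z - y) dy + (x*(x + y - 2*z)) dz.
d(omega) = (-4*x + z) dx ∧ dy + (2*x + y + 2*z) dx ∧ dz

For a 1-form omega = sum_i f_i dx_i, the exterior derivative is
  d(omega) = sum_{i < j} (∂f_j/∂x_i - ∂f_i/∂x_j) dx_i ∧ dx_j.
  coefficient of dx ∧ dy: ∂f_2/∂x - ∂f_1/∂y = ∂(-2*x^2 + x*z - y)/∂x - ∂(2*x - 2*z^2)/∂y = -4*x + z
  coefficient of dx ∧ dz: ∂f_3/∂x - ∂f_1/∂z = ∂(x*(x + y - 2*z))/∂x - ∂(2*x - 2*z^2)/∂z = 2*x + y + 2*z
Assembling: d(omega) = (-4*x + z) dx ∧ dy + (2*x + y + 2*z) dx ∧ dz.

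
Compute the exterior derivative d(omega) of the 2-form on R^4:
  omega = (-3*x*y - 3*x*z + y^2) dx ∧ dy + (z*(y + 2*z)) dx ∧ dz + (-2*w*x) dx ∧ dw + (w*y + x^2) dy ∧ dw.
d(omega) = (-3*x - z) dx ∧ dy ∧ dz + (2*x) dx ∧ dy ∧ dw

For a 2-form omega = sum_{i<j} g_{ij} dx_i ∧ dx_j, the exterior derivative is
  d(omega) = sum_{i<j} d(g_{ij}) ∧ dx_i ∧ dx_j = sum_{i<j, k} (∂g_{ij}/∂x_k) dx_k ∧ dx_i ∧ dx_j.
Expand each term, using dx_k ∧ dx_i ∧ dx_j = sgn(permutation) dx_{(a)} ∧ dx_{(b)} ∧ dx_{(c)} with (a < b < c) sorted:
  d(-3*x*y - 3*x*z + y^2) includes (∂/∂z)(-3*x*y - 3*x*z + y^2) dz = (-3*x) dz, which multiplied by dx ∧ dy gives (-3*x) dx ∧ dy ∧ dz
  d(z*(y + 2*z)) includes (∂/∂y)(z*(y + 2*z)) dy = (z) dy, which multiplied by dx ∧ dz gives (-z) dx ∧ dy ∧ dz
  d(w*y + x^2) includes (∂/∂x)(w*y + x^2) dx = (2*x) dx, which multiplied by dy ∧ dw gives (2*x) dx ∧ dy ∧ dw
Collecting like 3-forms: d(omega) = (-3*x - z) dx ∧ dy ∧ dz + (2*x) dx ∧ dy ∧ dw.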